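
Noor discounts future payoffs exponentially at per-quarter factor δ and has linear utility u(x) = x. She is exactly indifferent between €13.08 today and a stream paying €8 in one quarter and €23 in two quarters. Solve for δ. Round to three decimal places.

δ ≈ 0.600

The stream is worth 8δ + 23δ² today, so 8δ + 23δ² = 13.08.
So 23δ² + 8δ − 13.08 = 0.
δ = (−8 + √(8² + 4·23·13.08)) / (2·23) = (−8 + √1267.36) / 46 ≈ 0.600.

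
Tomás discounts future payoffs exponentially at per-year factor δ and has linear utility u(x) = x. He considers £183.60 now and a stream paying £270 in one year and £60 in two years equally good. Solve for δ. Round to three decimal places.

δ ≈ 0.600

Equating present values: 183.60 = 270δ + 60δ².
That is, 60δ² + 270δ − 183.60 = 0, a quadratic in δ.
By the quadratic formula (taking the positive root), δ = (−270 + √116964.00) / 120 ≈ 0.600.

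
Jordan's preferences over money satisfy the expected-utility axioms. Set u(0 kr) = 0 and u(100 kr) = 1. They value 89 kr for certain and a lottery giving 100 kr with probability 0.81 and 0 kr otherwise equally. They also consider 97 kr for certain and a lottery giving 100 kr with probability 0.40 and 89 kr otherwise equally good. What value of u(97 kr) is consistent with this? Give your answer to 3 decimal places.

From the first indifference, u(89 kr) = 0.81·u(100 kr) + 0.19·u(0 kr) = 0.81·1 + 0.19·0 = 0.81.
The second indifference gives u(97 kr) = 0.40·u(100 kr) + 0.60·u(89 kr) = 0.40·1.00 + 0.60·0.81 = 0.8860.

0.886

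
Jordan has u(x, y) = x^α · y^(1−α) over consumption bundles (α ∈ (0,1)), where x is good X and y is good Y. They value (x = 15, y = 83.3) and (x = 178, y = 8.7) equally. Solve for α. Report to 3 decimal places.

The Cobb–Douglas utilities coincide, so 15^α·83.3^(1−α) = 178^α·8.7^(1−α).
Rearrange to (15/178)^α = (8.7/83.3)^(1−α) and take logs: α·-2.473733 = (1−α)·-2.259126.
So α/(1−α) = (-2.259126)/(-2.473733) = 0.913246, and α = 0.913246/1.913246 ≈ 0.477.

α ≈ 0.477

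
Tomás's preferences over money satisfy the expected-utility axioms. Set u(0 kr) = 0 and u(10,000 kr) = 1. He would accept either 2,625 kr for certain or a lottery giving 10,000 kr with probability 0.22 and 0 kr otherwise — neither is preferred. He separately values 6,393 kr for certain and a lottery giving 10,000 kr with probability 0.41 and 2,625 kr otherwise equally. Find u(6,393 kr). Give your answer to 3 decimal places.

The first gamble pins u(2,625 kr): it must equal 0.22·1 + 0.78·0 = 0.22.
The second indifference gives u(6,393 kr) = 0.41·u(10,000 kr) + 0.59·u(2,625 kr) = 0.41·1.00 + 0.59·0.22 = 0.5398.

0.540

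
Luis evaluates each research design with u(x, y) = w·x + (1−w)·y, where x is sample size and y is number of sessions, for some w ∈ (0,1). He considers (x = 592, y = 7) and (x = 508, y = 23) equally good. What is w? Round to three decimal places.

w = 0.160

Equating utilities: w·592 + (1−w)·7 = w·508 + (1−w)·23.
Rearranging, 84·w − 16·(1−w) = 0.
Hence w = 16/(84+16) = 16/100 = 0.160.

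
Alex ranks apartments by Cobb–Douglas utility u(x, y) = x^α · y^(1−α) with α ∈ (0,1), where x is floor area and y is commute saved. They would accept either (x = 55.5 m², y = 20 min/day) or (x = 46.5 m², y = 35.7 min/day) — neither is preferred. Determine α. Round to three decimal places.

The Cobb–Douglas utilities coincide, so 55.5^α·20^(1−α) = 46.5^α·35.7^(1−α).
Rearrange to (55.5/46.5)^α = (35.7/20)^(1−α) and take logs: α·0.176931 = (1−α)·0.579418.
So α/(1−α) = (0.579418)/(0.176931) = 3.274825, and α = 3.274825/4.274825 ≈ 0.766.

α ≈ 0.766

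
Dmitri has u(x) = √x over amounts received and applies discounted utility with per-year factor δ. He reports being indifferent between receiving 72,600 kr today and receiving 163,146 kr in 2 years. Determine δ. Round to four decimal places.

δ ≈ 0.8168

The payoff in 2 years is discounted by δ^2, so u(72600) = δ^2·u(163146) and δ^2 = u(72600)/u(163146).
Since u(x) = √x, δ^2 = √(72600/163146) = 0.66708.
Taking the square root: δ = 0.66708^(1/2) ≈ 0.8168.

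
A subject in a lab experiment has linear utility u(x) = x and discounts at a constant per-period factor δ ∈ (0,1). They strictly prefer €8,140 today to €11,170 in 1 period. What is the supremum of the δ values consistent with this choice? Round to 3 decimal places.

δ < 0.729

The preference means 8140 > δ·11170.
So δ < 8140/11170 = 0.72874.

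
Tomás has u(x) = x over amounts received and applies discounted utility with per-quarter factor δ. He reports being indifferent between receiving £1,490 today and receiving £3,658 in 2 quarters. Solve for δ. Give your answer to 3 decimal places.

δ ≈ 0.638

Indifference means u(1490) = δ^2 · u(3658), so δ^2 = u(1490)/u(3658).
With u(x) = x: δ^2 = 1490/3658 = 0.40733.
So δ = 0.40733^(1/2) ≈ 0.638.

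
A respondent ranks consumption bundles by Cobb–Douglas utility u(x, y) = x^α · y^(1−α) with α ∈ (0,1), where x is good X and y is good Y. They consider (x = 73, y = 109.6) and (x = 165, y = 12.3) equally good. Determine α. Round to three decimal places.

The Cobb–Douglas utilities coincide, so 73^α·109.6^(1−α) = 165^α·12.3^(1−α).
Rearrange to (73/165)^α = (12.3/109.6)^(1−α) and take logs: α·-0.815486 = (1−α)·-2.187238.
Thus α·(-3.002724) = -2.187238, so α = -2.187238/-3.002724 ≈ 0.728.

α ≈ 0.728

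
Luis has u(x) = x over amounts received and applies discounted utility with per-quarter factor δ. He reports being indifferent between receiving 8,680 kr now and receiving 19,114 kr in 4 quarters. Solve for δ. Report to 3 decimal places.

Equating discounted utilities: u(8680) = δ^4·u(19114) ⇒ δ^4 = u(8680)/u(19114).
With u(x) = x: δ^4 = 8680/19114 = 0.45412.
So δ = 0.45412^(1/4) ≈ 0.821.

δ ≈ 0.821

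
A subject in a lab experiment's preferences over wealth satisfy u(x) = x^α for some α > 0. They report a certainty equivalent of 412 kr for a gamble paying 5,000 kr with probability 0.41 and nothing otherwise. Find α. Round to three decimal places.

EU(lottery) = 0.41·5000^α + 0.59·0 = 0.41·5000^α.
Equating: 412^α = 0.41·5000^α, i.e. 0.0824^α = 0.41.
α = ln(0.41) / ln(412/5000) = -0.891598/-2.496170 ≈ 0.357.

α ≈ 0.357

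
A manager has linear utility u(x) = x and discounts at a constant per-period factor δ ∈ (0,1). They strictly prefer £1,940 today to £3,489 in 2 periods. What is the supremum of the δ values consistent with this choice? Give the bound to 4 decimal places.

δ < 0.7457

Under u(x) = x this choice says 1940 > δ^2·3489.
Hence δ^2 < 1940/3489 = 0.55603, and x ↦ x^(1/2) is increasing on (0,∞).
δ < (1940/3489)^(1/2) ≈ 0.7457.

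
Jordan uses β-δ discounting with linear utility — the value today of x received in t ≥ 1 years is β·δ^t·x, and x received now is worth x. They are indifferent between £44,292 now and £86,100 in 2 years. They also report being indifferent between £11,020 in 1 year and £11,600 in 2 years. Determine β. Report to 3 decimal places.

β ≈ 0.570

The second indifference involves only future payoffs, so β cancels: β·δ^1·11020 = β·δ^2·11600, giving δ = 11020/11600 = 0.95000.
Substituting δ into 44292 = β·δ^2·86100: β = 44292/(77705.250) ≈ 0.570.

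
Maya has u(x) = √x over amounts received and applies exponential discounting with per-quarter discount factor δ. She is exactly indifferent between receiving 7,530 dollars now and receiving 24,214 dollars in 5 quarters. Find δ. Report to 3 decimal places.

The payoff in 5 quarters is discounted by δ^5, so u(7530) = δ^5·u(24214) and δ^5 = u(7530)/u(24214).
Since u(x) = √x, δ^5 = √(7530/24214) = 0.55765.
Taking the 5th root: δ = 0.55765^(1/5) ≈ 0.890.

δ ≈ 0.890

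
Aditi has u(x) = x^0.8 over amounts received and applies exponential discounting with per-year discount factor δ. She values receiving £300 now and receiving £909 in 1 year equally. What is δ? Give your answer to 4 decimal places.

The payoff in 1 year is discounted by δ, so u(300) = δ·u(909) and δ = u(300)/u(909).
With u(x) = x^0.8: δ = 300^0.8/909^0.8 = (300/909)^0.8 = 0.41195.

δ ≈ 0.4120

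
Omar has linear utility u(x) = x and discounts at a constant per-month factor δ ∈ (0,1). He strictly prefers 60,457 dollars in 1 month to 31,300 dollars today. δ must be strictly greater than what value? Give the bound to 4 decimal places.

δ > 0.5177

Under u(x) = x this choice says 31300 < δ·60457.
Dividing through by 60457 gives δ > 0.51772.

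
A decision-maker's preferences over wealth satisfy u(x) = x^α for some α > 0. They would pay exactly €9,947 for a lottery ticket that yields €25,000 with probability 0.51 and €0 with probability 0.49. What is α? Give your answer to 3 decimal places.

α ≈ 0.731

Since u(0) = 0, the lottery's EU is 0.51·25000^α.
Indifference: 9947^α = 0.51·25000^α, so (9947/25000)^α = 0.51.
Taking logs: α·ln(9947/25000) = ln(0.51), so α = -0.673345 / -0.921605 ≈ 0.731.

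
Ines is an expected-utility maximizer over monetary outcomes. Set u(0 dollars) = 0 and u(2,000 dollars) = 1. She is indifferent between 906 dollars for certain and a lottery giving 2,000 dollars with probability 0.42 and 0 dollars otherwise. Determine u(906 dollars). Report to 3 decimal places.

0.420

u(906 dollars) equals the lottery's expected utility: 0.42·1 + 0.58·0 = 0.42.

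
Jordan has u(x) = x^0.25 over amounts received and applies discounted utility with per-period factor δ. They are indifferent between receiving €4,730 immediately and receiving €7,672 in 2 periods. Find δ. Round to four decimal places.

The payoff in 2 periods is discounted by δ^2, so u(4730) = δ^2·u(7672) and δ^2 = u(4730)/u(7672).
With u(x) = x^0.25: δ^2 = 4730^0.25/7672^0.25 = (4730/7672)^0.25 = 0.88611.
Taking the square root: δ = 0.88611^(1/2) ≈ 0.9413.

δ ≈ 0.9413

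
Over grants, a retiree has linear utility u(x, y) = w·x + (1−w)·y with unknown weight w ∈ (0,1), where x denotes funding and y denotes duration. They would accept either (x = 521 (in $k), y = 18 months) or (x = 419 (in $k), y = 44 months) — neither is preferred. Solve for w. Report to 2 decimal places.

w = 0.20

Indifference: w·521 + (1−w)·18 = w·419 + (1−w)·44.
w·(521−419) = (1−w)·(44−18), i.e. w·102 = (1−w)·26.
Hence w = 26/(102+26) = 26/128 = 0.20.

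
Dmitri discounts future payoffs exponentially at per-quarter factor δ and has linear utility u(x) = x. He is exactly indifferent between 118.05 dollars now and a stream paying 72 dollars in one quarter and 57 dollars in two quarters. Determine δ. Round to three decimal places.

The stream is worth 72δ + 57δ² today, so 72δ + 57δ² = 118.05.
Rearranged: 57δ² + 72δ − 118.05 = 0.
By the quadratic formula (taking the positive root), δ = (−72 + √32099.40) / 114 ≈ 0.940.

δ ≈ 0.940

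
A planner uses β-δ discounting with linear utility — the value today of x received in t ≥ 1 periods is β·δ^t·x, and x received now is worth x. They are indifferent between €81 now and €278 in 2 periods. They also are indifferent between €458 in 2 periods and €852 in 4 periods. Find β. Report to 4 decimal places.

Both payoffs in the second observation are in the future, so β drops out: δ^2·458 = δ^4·852 ⇒ δ^2 = 458/852 = 0.53756, so δ = 0.73318.
Now use the now-vs-future pair: 81 = β·δ^2·278 gives β = 81/(0.53756·278) ≈ 0.5420.

β ≈ 0.5420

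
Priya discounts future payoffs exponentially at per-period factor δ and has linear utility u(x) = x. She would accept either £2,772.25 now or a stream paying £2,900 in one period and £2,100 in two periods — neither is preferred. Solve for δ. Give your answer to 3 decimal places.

Equating present values: 2772.25 = 2900δ + 2100δ².
That is, 2100δ² + 2900δ − 2772.25 = 0, a quadratic in δ.
The positive root is δ = [−2900 + √(2900² + 4·2100·2772.25)] / (2·2100) = (−2900 + 5630.000)/4200 ≈ 0.650.

δ ≈ 0.650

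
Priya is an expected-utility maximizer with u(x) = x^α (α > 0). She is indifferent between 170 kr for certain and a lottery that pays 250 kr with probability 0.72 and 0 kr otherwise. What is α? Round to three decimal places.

α ≈ 0.852

The lottery's expected utility is 0.72·u(250) + 0.28·u(0) = 0.72·250^α (since u(0) = 0 for α > 0).
Indifference: 170^α = 0.72·250^α, so (170/250)^α = 0.72.
Take logs: α = ln 0.72 / ln(170/250) ≈ 0.85179.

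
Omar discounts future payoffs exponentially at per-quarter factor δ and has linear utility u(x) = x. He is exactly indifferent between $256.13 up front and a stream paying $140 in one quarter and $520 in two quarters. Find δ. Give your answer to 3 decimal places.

δ ≈ 0.580

Equating present values: 256.13 = 140δ + 520δ².
So 520δ² + 140δ − 256.13 = 0.
The positive root is δ = [−140 + √(140² + 4·520·256.13)] / (2·520) = (−140 + 743.203)/1040 ≈ 0.580.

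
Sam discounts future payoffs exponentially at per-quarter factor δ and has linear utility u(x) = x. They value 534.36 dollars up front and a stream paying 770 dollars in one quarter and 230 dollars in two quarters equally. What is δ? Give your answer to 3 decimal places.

δ ≈ 0.590

Present value of the stream is 770·δ + 230·δ². Indifference gives 770δ + 230δ² = 534.36.
Rearranged: 230δ² + 770δ − 534.36 = 0.
By the quadratic formula (taking the positive root), δ = (−770 + √1084511.20) / 460 ≈ 0.590.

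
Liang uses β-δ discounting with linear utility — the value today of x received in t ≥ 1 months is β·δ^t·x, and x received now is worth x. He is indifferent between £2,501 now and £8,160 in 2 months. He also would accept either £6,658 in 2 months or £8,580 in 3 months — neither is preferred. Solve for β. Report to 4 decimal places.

β ≈ 0.5090

The second indifference involves only future payoffs, so β cancels: β·δ^2·6658 = β·δ^3·8580, giving δ = 6658/8580 = 0.77599.
Now use the now-vs-future pair: 2501 = β·δ^2·8160 gives β = 2501/(0.60216·8160) ≈ 0.5090.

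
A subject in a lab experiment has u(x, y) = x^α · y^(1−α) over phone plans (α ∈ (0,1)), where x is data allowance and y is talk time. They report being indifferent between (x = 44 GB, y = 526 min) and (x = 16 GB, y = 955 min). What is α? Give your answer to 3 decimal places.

α ≈ 0.371

Set the two utilities equal: 44^α·526^(1−α) = 16^α·955^(1−α).
Taking logs: α·ln 44 + (1−α)·ln 526 = α·ln 16 + (1−α)·ln 955, i.e. α·1.011601 = (1−α)·0.596410.
Thus α·(1.608011) = 0.596410, so α = 0.596410/1.608011 ≈ 0.371.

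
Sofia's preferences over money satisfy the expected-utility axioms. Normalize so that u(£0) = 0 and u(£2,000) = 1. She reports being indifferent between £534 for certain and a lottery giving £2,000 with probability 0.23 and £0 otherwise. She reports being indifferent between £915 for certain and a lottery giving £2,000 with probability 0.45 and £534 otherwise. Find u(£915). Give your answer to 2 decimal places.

From the first indifference, u(£534) = 0.23·u(£2,000) + 0.77·u(£0) = 0.23·1 + 0.77·0 = 0.23.
The second indifference gives u(£915) = 0.45·u(£2,000) + 0.55·u(£534) = 0.45·1.00 + 0.55·0.23 = 0.5765.

0.58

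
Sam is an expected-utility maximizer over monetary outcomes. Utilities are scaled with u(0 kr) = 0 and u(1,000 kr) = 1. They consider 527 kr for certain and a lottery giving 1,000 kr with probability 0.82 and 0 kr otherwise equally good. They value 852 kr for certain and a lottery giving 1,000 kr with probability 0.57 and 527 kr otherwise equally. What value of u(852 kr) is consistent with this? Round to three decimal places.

The first gamble pins u(527 kr): it must equal 0.82·1 + 0.18·0 = 0.82.
Chaining: u(852 kr) = 0.57·1.00 + 0.43·0.82 = 0.9226.

0.923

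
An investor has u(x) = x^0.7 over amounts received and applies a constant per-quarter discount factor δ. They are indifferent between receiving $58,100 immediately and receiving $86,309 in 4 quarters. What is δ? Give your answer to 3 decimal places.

Indifference means u(58100) = δ^4 · u(86309), so δ^4 = u(58100)/u(86309).
With u(x) = x^0.7: δ^4 = 58100^0.7/86309^0.7 = (58100/86309)^0.7 = 0.75803.
So δ = 0.75803^(1/4) ≈ 0.933.

δ ≈ 0.933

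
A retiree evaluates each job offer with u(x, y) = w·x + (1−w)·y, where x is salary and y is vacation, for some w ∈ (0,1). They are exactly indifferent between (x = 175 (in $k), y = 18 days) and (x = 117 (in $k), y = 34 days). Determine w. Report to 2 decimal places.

Equating utilities: w·175 + (1−w)·18 = w·117 + (1−w)·34.
Rearranging, 58·w − 16·(1−w) = 0.
Hence w = 16/(58+16) = 16/74 = 0.22.

w = 0.22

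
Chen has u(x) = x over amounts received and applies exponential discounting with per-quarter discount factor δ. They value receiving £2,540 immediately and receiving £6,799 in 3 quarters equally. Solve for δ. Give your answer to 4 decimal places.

Equating discounted utilities: u(2540) = δ^3·u(6799) ⇒ δ^3 = u(2540)/u(6799).
With u(x) = x: δ^3 = 2540/6799 = 0.37358.
So δ = 0.37358^(1/3) ≈ 0.7202.

δ ≈ 0.7202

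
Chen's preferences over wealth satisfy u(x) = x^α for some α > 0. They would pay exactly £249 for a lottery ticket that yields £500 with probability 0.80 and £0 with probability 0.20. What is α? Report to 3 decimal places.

α ≈ 0.320

Since u(0) = 0, the lottery's EU is 0.80·500^α.
Setting u(249) equal to that: 249^α = 0.80·500^α ⇒ (249/500)^α = 0.80.
α = ln(0.80) / ln(249/500) = -0.223144/-0.697155 ≈ 0.320.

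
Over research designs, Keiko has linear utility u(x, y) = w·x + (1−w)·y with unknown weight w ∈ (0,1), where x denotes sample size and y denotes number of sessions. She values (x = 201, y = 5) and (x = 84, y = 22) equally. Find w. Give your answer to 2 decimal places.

w = 0.13

Equating utilities: w·201 + (1−w)·5 = w·84 + (1−w)·22.
Collecting terms: w·117 = (1−w)·17.
Hence w = 17/(117+17) = 17/134 = 0.13.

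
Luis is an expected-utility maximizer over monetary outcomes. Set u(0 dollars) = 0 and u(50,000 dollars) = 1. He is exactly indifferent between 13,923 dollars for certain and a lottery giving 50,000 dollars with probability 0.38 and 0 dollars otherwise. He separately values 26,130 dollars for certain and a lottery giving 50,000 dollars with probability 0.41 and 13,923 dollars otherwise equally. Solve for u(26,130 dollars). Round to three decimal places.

0.634

The first gamble pins u(13,923 dollars): it must equal 0.38·1 + 0.62·0 = 0.38.
Then u(26,130 dollars) = 0.41·u(50,000 dollars) + 0.59·u(13,923 dollars) = 0.41·1.00 + 0.59·0.38 = 0.6342.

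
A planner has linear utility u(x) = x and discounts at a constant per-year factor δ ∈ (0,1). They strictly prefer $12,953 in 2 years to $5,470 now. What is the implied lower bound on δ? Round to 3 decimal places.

δ > 0.650

Comparing present values: 5470 < δ^2·12953.
So δ^2 > 5470/12953 = 0.42230; taking the square root of both positive sides preserves the inequality.
δ > 0.42230^(1/2) = 0.650.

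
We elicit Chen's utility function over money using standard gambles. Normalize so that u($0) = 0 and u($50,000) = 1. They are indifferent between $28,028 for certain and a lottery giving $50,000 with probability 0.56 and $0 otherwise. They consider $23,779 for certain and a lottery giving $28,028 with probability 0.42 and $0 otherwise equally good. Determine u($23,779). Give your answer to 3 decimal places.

0.235

First, u($28,028) = 0.56·u($50,000) + 0.44·u($0) = 0.56.
Then u($23,779) = 0.42·u($28,028) + 0.58·u($0) = 0.42·0.56 + 0.58·0.00 = 0.2352.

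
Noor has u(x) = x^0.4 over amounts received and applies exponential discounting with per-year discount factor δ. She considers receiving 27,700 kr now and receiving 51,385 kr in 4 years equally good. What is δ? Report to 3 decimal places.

The payoff in 4 years is discounted by δ^4, so u(27700) = δ^4·u(51385) and δ^4 = u(27700)/u(51385).
With u(x) = x^0.4: δ^4 = 27700^0.4/51385^0.4 = (27700/51385)^0.4 = 0.78101.
Hence δ = (0.78101)^(1/4) = 0.94008.

δ ≈ 0.940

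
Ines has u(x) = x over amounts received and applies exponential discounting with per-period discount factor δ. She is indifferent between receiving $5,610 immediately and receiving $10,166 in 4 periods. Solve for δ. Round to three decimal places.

The payoff in 4 periods is discounted by δ^4, so u(5610) = δ^4·u(10166) and δ^4 = u(5610)/u(10166).
With u(x) = x: δ^4 = 5610/10166 = 0.55184.
Hence δ = (0.55184)^(1/4) = 0.86189.

δ ≈ 0.862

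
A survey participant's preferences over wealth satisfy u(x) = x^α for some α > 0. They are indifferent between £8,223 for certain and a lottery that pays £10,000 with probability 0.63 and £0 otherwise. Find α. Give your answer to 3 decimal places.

α ≈ 2.362

EU(lottery) = 0.63·10000^α + 0.37·0 = 0.63·10000^α.
Equating: 8223^α = 0.63·10000^α, i.e. 0.8223^α = 0.63.
Take logs: α = ln 0.63 / ln(8223/10000) ≈ 2.36154.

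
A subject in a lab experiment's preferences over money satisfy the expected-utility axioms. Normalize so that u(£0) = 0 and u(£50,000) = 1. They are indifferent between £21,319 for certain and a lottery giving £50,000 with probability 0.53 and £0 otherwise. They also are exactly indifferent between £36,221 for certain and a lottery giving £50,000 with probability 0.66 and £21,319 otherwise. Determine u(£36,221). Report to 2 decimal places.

0.84

The first gamble pins u(£21,319): it must equal 0.53·1 + 0.47·0 = 0.53.
The second indifference gives u(£36,221) = 0.66·u(£50,000) + 0.34·u(£21,319) = 0.66·1.00 + 0.34·0.53 = 0.8402.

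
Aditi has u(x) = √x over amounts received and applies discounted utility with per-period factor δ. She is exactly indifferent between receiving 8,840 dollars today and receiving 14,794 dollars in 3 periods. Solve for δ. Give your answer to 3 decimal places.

Equating discounted utilities: u(8840) = δ^3·u(14794) ⇒ δ^3 = u(8840)/u(14794).
Since u(x) = √x, δ^3 = √(8840/14794) = 0.77301.
So δ = 0.77301^(1/3) ≈ 0.918.

δ ≈ 0.918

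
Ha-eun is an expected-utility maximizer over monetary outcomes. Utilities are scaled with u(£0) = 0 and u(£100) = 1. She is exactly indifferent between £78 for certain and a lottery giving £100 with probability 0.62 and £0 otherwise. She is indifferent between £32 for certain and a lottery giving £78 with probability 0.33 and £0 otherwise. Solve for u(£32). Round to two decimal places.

First, u(£78) = 0.62·u(£100) + 0.38·u(£0) = 0.62.
The second indifference gives u(£32) = 0.33·u(£78) + 0.67·u(£0) = 0.33·0.62 + 0.67·0.00 = 0.2046.

0.20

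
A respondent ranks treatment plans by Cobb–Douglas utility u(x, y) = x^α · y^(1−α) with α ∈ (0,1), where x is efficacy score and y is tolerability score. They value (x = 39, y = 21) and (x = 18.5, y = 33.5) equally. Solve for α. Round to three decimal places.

Indifference: 39^α · 21^(1−α) = 18.5^α · 33.5^(1−α).
(39/18.5)^α = (33.5/21)^(1−α); take logs: α·ln(39/18.5) = (1−α)·ln(33.5/21), i.e. α·0.745791 = (1−α)·0.467023.
Thus α·(1.212814) = 0.467023, so α = 0.467023/1.212814 ≈ 0.385.

α ≈ 0.385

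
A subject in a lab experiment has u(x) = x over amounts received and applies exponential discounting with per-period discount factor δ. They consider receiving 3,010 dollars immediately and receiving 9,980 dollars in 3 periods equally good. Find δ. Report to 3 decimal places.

δ ≈ 0.671

Equating discounted utilities: u(3010) = δ^3·u(9980) ⇒ δ^3 = u(3010)/u(9980).
With u(x) = x: δ^3 = 3010/9980 = 0.30160.
Taking the cube root: δ = 0.30160^(1/3) ≈ 0.671.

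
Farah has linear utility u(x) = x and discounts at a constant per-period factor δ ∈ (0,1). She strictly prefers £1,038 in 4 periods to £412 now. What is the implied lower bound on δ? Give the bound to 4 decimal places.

δ > 0.7937

Under u(x) = x this choice says 412 < δ^4·1038.
Dividing by 1038: δ^4 > 0.39692. Both sides are positive, so the 4th root keeps the direction.
δ > 0.39692^(1/4) = 0.7937.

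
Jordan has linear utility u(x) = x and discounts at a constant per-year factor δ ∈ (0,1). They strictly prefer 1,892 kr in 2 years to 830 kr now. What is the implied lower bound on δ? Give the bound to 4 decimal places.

Under u(x) = x this choice says 830 < δ^2·1892.
Dividing by 1892: δ^2 > 0.43869. Both sides are positive, so the square root keeps the direction.
δ > (830/1892)^(1/2) ≈ 0.6623.

δ > 0.6623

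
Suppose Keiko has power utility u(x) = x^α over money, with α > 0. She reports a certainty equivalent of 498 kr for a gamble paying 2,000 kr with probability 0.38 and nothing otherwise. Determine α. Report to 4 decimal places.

EU(lottery) = 0.38·2000^α + 0.62·0 = 0.38·2000^α.
Indifference: 498^α = 0.38·2000^α, so (498/2000)^α = 0.38.
Taking logs: α·ln(498/2000) = ln(0.38), so α = -0.9675840 / -1.3903024 ≈ 0.6960.

α ≈ 0.6960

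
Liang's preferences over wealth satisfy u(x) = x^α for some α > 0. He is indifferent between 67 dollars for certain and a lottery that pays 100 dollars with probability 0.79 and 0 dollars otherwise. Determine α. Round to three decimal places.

Since u(0) = 0, the lottery's EU is 0.79·100^α.
Indifference: 67^α = 0.79·100^α, so (67/100)^α = 0.79.
Take logs: α = ln 0.79 / ln(67/100) ≈ 0.58860.

α ≈ 0.589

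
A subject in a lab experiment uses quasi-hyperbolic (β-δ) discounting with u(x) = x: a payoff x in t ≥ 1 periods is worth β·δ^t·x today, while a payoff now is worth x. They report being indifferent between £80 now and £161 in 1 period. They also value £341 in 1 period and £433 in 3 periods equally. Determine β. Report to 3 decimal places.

β ≈ 0.560

Both payoffs in the second observation are in the future, so β drops out: δ^1·341 = δ^3·433 ⇒ δ^2 = 341/433 = 0.78753, so δ = 0.88743.
Now use the now-vs-future pair: 80 = β·δ·161 gives β = 80/(0.88743·161) ≈ 0.560.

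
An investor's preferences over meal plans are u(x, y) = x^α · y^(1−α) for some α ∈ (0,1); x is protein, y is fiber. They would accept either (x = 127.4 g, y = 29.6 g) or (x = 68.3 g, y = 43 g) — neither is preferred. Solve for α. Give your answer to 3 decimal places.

Set the two utilities equal: 127.4^α·29.6^(1−α) = 68.3^α·43^(1−α).
Rearrange to (127.4/68.3)^α = (43/29.6)^(1−α) and take logs: α·0.623422 = (1−α)·0.373426.
Thus α·(0.996848) = 0.373426, so α = 0.373426/0.996848 ≈ 0.375.

α ≈ 0.375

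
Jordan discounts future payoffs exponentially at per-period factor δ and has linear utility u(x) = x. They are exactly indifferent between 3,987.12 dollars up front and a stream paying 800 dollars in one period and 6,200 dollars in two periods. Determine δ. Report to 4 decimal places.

The stream is worth 800δ + 6200δ² today, so 800δ + 6200δ² = 3987.12.
Rearranged: 6200δ² + 800δ − 3987.12 = 0.
By the quadratic formula (taking the positive root), δ = (−800 + √99520576.00) / 12400 ≈ 0.7400.

δ ≈ 0.7400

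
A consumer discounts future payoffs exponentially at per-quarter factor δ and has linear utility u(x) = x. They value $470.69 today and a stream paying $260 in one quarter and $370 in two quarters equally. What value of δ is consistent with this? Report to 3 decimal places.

δ ≈ 0.830

Present value of the stream is 260·δ + 370·δ². Indifference gives 260δ + 370δ² = 470.69.
So 370δ² + 260δ − 470.69 = 0.
By the quadratic formula (taking the positive root), δ = (−260 + √764221.20) / 740 ≈ 0.830.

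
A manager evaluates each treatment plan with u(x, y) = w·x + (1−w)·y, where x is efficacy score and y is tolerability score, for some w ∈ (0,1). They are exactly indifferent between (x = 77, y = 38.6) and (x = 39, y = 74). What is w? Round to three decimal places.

w = 0.482

u(77,38.6) = u(39,74) means w·77 + (1−w)·38.6 = w·39 + (1−w)·74.
Rearranging, 38·w − 35.4·(1−w) = 0.
Hence w = 35.4/(38+35.4) = 35.4/73.4 = 0.482.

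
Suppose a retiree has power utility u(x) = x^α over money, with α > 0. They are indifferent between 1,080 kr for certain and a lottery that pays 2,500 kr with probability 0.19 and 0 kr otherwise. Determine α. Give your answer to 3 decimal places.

α ≈ 1.979

The lottery's expected utility is 0.19·u(2500) + 0.81·u(0) = 0.19·2500^α (since u(0) = 0 for α > 0).
Equating: 1080^α = 0.19·2500^α, i.e. 0.4320^α = 0.19.
Taking logs: α·ln(1080/2500) = ln(0.19), so α = -1.660731 / -0.839330 ≈ 1.979.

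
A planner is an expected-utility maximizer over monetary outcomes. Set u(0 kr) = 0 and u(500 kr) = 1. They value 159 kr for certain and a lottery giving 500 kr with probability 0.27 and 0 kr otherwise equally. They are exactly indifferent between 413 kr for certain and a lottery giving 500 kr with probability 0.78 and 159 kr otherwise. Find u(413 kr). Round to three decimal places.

From the first indifference, u(159 kr) = 0.27·u(500 kr) + 0.73·u(0 kr) = 0.27·1 + 0.73·0 = 0.27.
The second indifference gives u(413 kr) = 0.78·u(500 kr) + 0.22·u(159 kr) = 0.78·1.00 + 0.22·0.27 = 0.8394.

0.839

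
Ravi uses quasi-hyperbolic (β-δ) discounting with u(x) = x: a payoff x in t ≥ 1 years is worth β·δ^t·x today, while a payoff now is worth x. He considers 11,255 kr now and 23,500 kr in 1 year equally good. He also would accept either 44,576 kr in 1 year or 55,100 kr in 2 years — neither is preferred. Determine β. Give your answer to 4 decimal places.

From the later pair, β·δ^1·44576 = β·δ^2·55100; dividing through, δ = 44576/55100 = 0.80900.
The first indifference: 11255 = β·δ·23500, so β = 11255/(δ·23500) = 11255/(0.80900·23500) ≈ 0.5920.

β ≈ 0.5920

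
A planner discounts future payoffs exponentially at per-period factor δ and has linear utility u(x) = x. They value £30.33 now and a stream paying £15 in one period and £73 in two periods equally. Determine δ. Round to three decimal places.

δ ≈ 0.550

The stream is worth 15δ + 73δ² today, so 15δ + 73δ² = 30.33.
Rearranged: 73δ² + 15δ − 30.33 = 0.
The positive root is δ = [−15 + √(15² + 4·73·30.33)] / (2·73) = (−15 + 95.296)/146 ≈ 0.550.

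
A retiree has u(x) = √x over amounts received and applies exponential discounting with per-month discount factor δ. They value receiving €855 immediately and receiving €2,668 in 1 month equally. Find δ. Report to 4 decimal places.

Equating discounted utilities: u(855) = δ·u(2668) ⇒ δ = u(855)/u(2668).
Since u(x) = √x, δ = √(855/2668) = 0.56610.

δ ≈ 0.5661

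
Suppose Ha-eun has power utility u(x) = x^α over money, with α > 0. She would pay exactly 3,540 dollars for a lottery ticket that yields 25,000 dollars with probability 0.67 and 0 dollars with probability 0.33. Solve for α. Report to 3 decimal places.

EU(lottery) = 0.67·25000^α + 0.33·0 = 0.67·25000^α.
Equating: 3540^α = 0.67·25000^α, i.e. 0.1416^α = 0.67.
Taking logs: α·ln(3540/25000) = ln(0.67), so α = -0.400478 / -1.954749 ≈ 0.205.

α ≈ 0.205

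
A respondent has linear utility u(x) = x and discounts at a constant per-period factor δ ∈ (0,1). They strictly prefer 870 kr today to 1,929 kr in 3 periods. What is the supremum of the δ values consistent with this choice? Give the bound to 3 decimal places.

Under u(x) = x this choice says 870 > δ^3·1929.
So δ^3 < 870/1929 = 0.45101; taking the cube root of both positive sides preserves the inequality.
δ < 0.45101^(1/3) = 0.767.

δ < 0.767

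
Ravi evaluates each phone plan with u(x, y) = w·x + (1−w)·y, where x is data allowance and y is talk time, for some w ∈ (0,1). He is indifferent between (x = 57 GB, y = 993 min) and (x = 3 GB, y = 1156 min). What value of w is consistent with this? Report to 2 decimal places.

u(57,993) = u(3,1156) means w·57 + (1−w)·993 = w·3 + (1−w)·1156.
Collecting terms: w·54 = (1−w)·163.
So w/(1−w) = 163/54 = 3.0185, giving w = 163/(54+163) = 0.75.

w = 0.75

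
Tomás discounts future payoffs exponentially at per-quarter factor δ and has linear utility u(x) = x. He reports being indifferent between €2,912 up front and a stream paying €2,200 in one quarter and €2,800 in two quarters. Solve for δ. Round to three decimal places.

The stream is worth 2200δ + 2800δ² today, so 2200δ + 2800δ² = 2912.
Rearranged: 2800δ² + 2200δ − 2912 = 0.
δ = (−2200 + √(2200² + 4·2800·2912)) / (2·2800) = (−2200 + √37454400.00) / 5600 ≈ 0.700.

δ ≈ 0.700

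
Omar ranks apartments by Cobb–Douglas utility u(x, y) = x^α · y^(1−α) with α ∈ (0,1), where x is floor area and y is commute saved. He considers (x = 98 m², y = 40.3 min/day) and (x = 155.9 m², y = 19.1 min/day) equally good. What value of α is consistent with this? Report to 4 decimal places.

α ≈ 0.6166

The Cobb–Douglas utilities coincide, so 98^α·40.3^(1−α) = 155.9^α·19.1^(1−α).
Rearrange to (98/155.9)^α = (19.1/40.3)^(1−α) and take logs: α·-0.4642473 = (1−α)·-0.7466631.
With A = -0.4642473 and B = -0.7466631: α·A = (1−α)·B, so α = B/(A+B) = -0.7466631/-1.2109104 ≈ 0.6166.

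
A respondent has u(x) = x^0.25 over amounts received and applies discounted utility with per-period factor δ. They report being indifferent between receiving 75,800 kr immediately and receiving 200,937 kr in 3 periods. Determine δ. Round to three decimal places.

δ ≈ 0.922

The payoff in 3 periods is discounted by δ^3, so u(75800) = δ^3·u(200937) and δ^3 = u(75800)/u(200937).
With u(x) = x^0.25: δ^3 = 75800^0.25/200937^0.25 = (75800/200937)^0.25 = 0.78370.
Hence δ = (0.78370)^(1/3) = 0.92197.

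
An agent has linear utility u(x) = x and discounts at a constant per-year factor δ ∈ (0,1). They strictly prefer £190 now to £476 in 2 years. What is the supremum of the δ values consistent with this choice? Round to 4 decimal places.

Comparing present values: 190 > δ^2·476.
Hence δ^2 < 190/476 = 0.39916, and x ↦ x^(1/2) is increasing on (0,∞).
δ < 0.39916^(1/2) = 0.6318.

δ < 0.6318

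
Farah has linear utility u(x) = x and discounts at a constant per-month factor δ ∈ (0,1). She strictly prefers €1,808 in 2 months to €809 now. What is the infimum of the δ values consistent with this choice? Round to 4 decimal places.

δ > 0.6689

Comparing present values: 809 < δ^2·1808.
Dividing by 1808: δ^2 > 0.44746. Both sides are positive, so the square root keeps the direction.
δ > (809/1808)^(1/2) ≈ 0.6689.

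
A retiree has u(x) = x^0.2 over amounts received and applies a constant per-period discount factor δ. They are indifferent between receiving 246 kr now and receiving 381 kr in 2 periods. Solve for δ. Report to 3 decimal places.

Equating discounted utilities: u(246) = δ^2·u(381) ⇒ δ^2 = u(246)/u(381).
Since u(x) = x^0.2, δ^2 = (246/381)^0.2 = 0.64567^0.2 = 0.91622.
Hence δ = (0.91622)^(1/2) = 0.95720.

δ ≈ 0.957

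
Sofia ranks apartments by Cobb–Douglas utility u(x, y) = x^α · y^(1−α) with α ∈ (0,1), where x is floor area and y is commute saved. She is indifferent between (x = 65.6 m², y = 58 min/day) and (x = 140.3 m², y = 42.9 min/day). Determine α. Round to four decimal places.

α ≈ 0.2840

Indifference: 65.6^α · 58^(1−α) = 140.3^α · 42.9^(1−α).
Taking logs: α·ln 65.6 + (1−α)·ln 58 = α·ln 140.3 + (1−α)·ln 42.9, i.e. α·-0.7602073 = (1−α)·-0.3015712.
Thus α·(-1.0617785) = -0.3015712, so α = -0.3015712/-1.0617785 ≈ 0.2840.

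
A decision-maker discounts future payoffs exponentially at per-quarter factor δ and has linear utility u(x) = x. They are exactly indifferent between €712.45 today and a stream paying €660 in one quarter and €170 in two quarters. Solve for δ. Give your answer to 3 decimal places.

The stream is worth 660δ + 170δ² today, so 660δ + 170δ² = 712.45.
So 170δ² + 660δ − 712.45 = 0.
The positive root is δ = [−660 + √(660² + 4·170·712.45)] / (2·170) = (−660 + 959.201)/340 ≈ 0.880.

δ ≈ 0.880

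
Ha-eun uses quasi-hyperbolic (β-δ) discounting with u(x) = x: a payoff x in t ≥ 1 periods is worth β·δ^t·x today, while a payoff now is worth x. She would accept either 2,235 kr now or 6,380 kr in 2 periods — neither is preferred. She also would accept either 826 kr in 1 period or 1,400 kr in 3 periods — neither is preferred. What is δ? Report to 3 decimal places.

δ ≈ 0.768

The second indifference involves only future payoffs, so β cancels: β·δ^1·826 = β·δ^3·1400, giving δ^2 = 826/1400 = 0.59000, so δ = 0.76811.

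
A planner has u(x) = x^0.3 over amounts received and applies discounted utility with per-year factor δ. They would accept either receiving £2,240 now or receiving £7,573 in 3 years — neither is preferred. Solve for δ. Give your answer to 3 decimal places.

Equating discounted utilities: u(2240) = δ^3·u(7573) ⇒ δ^3 = u(2240)/u(7573).
With u(x) = x^0.3: δ^3 = 2240^0.3/7573^0.3 = (2240/7573)^0.3 = 0.69390.
So δ = 0.69390^(1/3) ≈ 0.885.

δ ≈ 0.885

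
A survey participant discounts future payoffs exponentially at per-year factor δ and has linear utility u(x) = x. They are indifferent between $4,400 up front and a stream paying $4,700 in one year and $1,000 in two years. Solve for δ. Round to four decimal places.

The stream is worth 4700δ + 1000δ² today, so 4700δ + 1000δ² = 4400.
So 1000δ² + 4700δ − 4400 = 0.
The positive root is δ = [−4700 + √(4700² + 4·1000·4400)] / (2·1000) = (−4700 + 6300.000)/2000 ≈ 0.8000.

δ ≈ 0.8000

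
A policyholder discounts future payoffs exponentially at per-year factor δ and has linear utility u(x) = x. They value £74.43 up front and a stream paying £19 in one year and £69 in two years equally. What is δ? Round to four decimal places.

δ ≈ 0.9100

The stream is worth 19δ + 69δ² today, so 19δ + 69δ² = 74.43.
So 69δ² + 19δ − 74.43 = 0.
δ = (−19 + √(19² + 4·69·74.43)) / (2·69) = (−19 + √20903.68) / 138 ≈ 0.9100.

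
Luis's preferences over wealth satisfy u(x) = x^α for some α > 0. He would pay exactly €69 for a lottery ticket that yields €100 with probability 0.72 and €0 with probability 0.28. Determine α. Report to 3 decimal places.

The lottery's expected utility is 0.72·u(100) + 0.28·u(0) = 0.72·100^α (since u(0) = 0 for α > 0).
Setting u(69) equal to that: 69^α = 0.72·100^α ⇒ (69/100)^α = 0.72.
Take logs: α = ln 0.72 / ln(69/100) ≈ 0.88530.

α ≈ 0.885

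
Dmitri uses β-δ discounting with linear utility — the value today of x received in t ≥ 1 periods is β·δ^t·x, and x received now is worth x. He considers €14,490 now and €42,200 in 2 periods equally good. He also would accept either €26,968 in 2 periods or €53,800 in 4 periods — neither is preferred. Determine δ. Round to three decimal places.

Both payoffs in the second observation are in the future, so β drops out: δ^2·26968 = δ^4·53800 ⇒ δ^2 = 26968/53800 = 0.50126, so δ = 0.70800.

δ ≈ 0.708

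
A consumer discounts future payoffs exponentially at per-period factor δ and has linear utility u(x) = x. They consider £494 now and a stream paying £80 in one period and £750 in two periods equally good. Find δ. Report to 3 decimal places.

δ ≈ 0.760

The stream is worth 80δ + 750δ² today, so 80δ + 750δ² = 494.
Rearranged: 750δ² + 80δ − 494 = 0.
The positive root is δ = [−80 + √(80² + 4·750·494)] / (2·750) = (−80 + 1220.000)/1500 ≈ 0.760.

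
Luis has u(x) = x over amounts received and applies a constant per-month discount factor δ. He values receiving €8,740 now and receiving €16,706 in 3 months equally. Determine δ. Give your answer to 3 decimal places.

Equating discounted utilities: u(8740) = δ^3·u(16706) ⇒ δ^3 = u(8740)/u(16706).
With u(x) = x: δ^3 = 8740/16706 = 0.52317.
Taking the cube root: δ = 0.52317^(1/3) ≈ 0.806.

δ ≈ 0.806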